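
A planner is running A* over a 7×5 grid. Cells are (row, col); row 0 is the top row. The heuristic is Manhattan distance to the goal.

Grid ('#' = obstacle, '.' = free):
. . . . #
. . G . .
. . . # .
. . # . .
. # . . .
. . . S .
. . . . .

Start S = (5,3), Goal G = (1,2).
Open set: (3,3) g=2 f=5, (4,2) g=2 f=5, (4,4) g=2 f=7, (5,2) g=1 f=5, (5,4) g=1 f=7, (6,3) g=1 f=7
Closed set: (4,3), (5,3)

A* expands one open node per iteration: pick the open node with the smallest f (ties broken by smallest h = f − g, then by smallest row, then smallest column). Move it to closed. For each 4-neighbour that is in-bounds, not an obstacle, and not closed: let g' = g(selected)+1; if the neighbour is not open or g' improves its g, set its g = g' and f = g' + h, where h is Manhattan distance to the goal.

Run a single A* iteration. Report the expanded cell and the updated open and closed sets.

step 1: expand (3,3) (f=5, h=3) → closed; open now [(3,4) g=3 f=7, (4,2) g=2 f=5, (4,4) g=2 f=7, (5,2) g=1 f=5, (5,4) g=1 f=7, (6,3) g=1 f=7]

expanded=(3,3); open=[(3,4) g=3 f=7, (4,2) g=2 f=5, (4,4) g=2 f=7, (5,2) g=1 f=5, (5,4) g=1 f=7, (6,3) g=1 f=7]; closed=[(3,3), (4,3), (5,3)]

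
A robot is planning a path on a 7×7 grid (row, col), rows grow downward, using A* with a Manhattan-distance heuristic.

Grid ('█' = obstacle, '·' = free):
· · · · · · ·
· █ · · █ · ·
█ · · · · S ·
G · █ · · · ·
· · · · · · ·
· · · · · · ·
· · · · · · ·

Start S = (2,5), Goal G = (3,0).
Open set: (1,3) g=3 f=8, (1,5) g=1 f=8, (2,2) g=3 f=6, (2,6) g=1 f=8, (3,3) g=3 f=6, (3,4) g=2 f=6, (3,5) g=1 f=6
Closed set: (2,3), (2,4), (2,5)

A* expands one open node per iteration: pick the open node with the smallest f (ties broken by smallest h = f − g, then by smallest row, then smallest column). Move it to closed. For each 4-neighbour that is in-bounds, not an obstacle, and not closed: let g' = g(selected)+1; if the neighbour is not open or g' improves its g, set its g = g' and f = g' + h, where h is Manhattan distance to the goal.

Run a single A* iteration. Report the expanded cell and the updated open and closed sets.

step 1: expand (2,2) (f=6, h=3) → closed; open now [(1,2) g=4 f=8, (1,3) g=3 f=8, (1,5) g=1 f=8, (2,1) g=4 f=6, (2,6) g=1 f=8, (3,3) g=3 f=6, (3,4) g=2 f=6, (3,5) g=1 f=6]

expanded=(2,2); open=[(1,2) g=4 f=8, (1,3) g=3 f=8, (1,5) g=1 f=8, (2,1) g=4 f=6, (2,6) g=1 f=8, (3,3) g=3 f=6, (3,4) g=2 f=6, (3,5) g=1 f=6]; closed=[(2,2), (2,3), (2,4), (2,5)]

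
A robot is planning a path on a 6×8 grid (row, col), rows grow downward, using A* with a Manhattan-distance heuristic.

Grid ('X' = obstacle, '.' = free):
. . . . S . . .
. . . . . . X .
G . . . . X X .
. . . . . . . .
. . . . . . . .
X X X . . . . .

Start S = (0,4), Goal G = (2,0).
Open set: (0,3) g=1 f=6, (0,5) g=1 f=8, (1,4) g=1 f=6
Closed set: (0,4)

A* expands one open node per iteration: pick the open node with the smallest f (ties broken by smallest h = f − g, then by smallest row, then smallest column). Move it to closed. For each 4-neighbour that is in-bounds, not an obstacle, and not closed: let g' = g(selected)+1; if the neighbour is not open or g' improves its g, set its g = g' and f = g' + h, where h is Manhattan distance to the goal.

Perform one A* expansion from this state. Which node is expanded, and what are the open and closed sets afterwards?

expanded=(0,3); open=[(0,2) g=2 f=6, (0,5) g=1 f=8, (1,3) g=2 f=6, (1,4) g=1 f=6]; closed=[(0,3), (0,4)]

step 1: expand (0,3) (f=6, h=5) → closed; open now [(0,2) g=2 f=6, (0,5) g=1 f=8, (1,3) g=2 f=6, (1,4) g=1 f=6]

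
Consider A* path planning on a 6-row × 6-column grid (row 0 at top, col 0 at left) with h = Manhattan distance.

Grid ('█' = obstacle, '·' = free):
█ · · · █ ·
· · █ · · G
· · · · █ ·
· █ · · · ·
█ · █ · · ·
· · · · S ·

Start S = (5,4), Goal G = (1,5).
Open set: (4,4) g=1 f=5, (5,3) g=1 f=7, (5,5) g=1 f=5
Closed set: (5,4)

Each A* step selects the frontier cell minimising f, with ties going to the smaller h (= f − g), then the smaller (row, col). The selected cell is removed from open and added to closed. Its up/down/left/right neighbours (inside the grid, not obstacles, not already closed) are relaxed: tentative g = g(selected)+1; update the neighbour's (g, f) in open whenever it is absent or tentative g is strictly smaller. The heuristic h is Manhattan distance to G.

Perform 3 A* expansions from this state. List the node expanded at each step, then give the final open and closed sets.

order=[(4,4) → (3,4) → (3,5)]; open=[(2,5) g=4 f=5, (3,3) g=3 f=7, (4,3) g=2 f=7, (4,5) g=2 f=5, (5,3) g=1 f=7, (5,5) g=1 f=5]; closed=[(3,4), (3,5), (4,4), (5,4)]

step 1: expand (4,4) (f=5, h=4) → closed; open now [(3,4) g=2 f=5, (4,3) g=2 f=7, (4,5) g=2 f=5, (5,3) g=1 f=7, (5,5) g=1 f=5]
step 2: expand (3,4) (f=5, h=3) → closed; open now [(3,3) g=3 f=7, (3,5) g=3 f=5, (4,3) g=2 f=7, (4,5) g=2 f=5, (5,3) g=1 f=7, (5,5) g=1 f=5]
step 3: expand (3,5) (f=5, h=2) → closed; open now [(2,5) g=4 f=5, (3,3) g=3 f=7, (4,3) g=2 f=7, (4,5) g=2 f=5, (5,3) g=1 f=7, (5,5) g=1 f=5]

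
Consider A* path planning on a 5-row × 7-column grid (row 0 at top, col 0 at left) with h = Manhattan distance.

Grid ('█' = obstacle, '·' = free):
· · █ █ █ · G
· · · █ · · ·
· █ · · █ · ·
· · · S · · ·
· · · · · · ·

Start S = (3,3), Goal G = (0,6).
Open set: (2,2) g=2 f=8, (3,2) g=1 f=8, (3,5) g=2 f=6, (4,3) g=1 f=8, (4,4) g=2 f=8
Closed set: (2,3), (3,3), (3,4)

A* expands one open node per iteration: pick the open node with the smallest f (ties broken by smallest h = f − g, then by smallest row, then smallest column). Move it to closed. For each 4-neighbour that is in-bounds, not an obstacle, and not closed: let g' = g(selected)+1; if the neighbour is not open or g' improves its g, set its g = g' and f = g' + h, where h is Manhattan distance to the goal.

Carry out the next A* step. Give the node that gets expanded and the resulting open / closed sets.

expanded=(3,5); open=[(2,2) g=2 f=8, (2,5) g=3 f=6, (3,2) g=1 f=8, (3,6) g=3 f=6, (4,3) g=1 f=8, (4,4) g=2 f=8, (4,5) g=3 f=8]; closed=[(2,3), (3,3), (3,4), (3,5)]

step 1: expand (3,5) (f=6, h=4) → closed; open now [(2,2) g=2 f=8, (2,5) g=3 f=6, (3,2) g=1 f=8, (3,6) g=3 f=6, (4,3) g=1 f=8, (4,4) g=2 f=8, (4,5) g=3 f=8]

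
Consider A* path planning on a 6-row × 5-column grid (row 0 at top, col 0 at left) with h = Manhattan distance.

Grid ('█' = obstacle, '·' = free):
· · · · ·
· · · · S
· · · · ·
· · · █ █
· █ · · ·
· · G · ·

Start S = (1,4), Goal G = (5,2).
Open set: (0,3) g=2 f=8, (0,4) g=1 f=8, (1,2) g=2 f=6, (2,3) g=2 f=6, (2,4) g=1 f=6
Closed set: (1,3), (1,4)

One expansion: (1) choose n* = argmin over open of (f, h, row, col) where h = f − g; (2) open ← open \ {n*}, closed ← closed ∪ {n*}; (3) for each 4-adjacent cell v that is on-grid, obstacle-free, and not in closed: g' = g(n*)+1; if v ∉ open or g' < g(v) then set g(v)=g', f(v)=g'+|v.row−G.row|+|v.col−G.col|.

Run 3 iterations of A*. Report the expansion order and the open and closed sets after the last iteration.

order=[(1,2) → (2,2) → (3,2)]; open=[(0,2) g=3 f=8, (0,3) g=2 f=8, (0,4) g=1 f=8, (1,1) g=3 f=8, (2,1) g=4 f=8, (2,3) g=2 f=6, (2,4) g=1 f=6, (3,1) g=5 f=8, (4,2) g=5 f=6]; closed=[(1,2), (1,3), (1,4), (2,2), (3,2)]

step 1: expand (1,2) (f=6, h=4) → closed; open now [(0,2) g=3 f=8, (0,3) g=2 f=8, (0,4) g=1 f=8, (1,1) g=3 f=8, (2,2) g=3 f=6, (2,3) g=2 f=6, (2,4) g=1 f=6]
step 2: expand (2,2) (f=6, h=3) → closed; open now [(0,2) g=3 f=8, (0,3) g=2 f=8, (0,4) g=1 f=8, (1,1) g=3 f=8, (2,1) g=4 f=8, (2,3) g=2 f=6, (2,4) g=1 f=6, (3,2) g=4 f=6]
step 3: expand (3,2) (f=6, h=2) → closed; open now [(0,2) g=3 f=8, (0,3) g=2 f=8, (0,4) g=1 f=8, (1,1) g=3 f=8, (2,1) g=4 f=8, (2,3) g=2 f=6, (2,4) g=1 f=6, (3,1) g=5 f=8, (4,2) g=5 f=6]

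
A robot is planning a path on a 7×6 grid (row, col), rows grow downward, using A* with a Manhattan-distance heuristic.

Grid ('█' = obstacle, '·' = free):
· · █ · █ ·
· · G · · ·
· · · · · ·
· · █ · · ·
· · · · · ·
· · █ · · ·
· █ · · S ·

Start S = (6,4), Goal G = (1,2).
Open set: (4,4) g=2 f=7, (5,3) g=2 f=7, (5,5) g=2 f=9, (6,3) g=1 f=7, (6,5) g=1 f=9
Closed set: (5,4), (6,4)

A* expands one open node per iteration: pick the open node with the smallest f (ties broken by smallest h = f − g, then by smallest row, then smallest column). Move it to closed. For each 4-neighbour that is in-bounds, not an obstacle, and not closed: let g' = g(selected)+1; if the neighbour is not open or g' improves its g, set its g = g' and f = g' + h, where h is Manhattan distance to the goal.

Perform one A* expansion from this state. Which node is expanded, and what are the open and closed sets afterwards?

expanded=(4,4); open=[(3,4) g=3 f=7, (4,3) g=3 f=7, (4,5) g=3 f=9, (5,3) g=2 f=7, (5,5) g=2 f=9, (6,3) g=1 f=7, (6,5) g=1 f=9]; closed=[(4,4), (5,4), (6,4)]

step 1: expand (4,4) (f=7, h=5) → closed; open now [(3,4) g=3 f=7, (4,3) g=3 f=7, (4,5) g=3 f=9, (5,3) g=2 f=7, (5,5) g=2 f=9, (6,3) g=1 f=7, (6,5) g=1 f=9]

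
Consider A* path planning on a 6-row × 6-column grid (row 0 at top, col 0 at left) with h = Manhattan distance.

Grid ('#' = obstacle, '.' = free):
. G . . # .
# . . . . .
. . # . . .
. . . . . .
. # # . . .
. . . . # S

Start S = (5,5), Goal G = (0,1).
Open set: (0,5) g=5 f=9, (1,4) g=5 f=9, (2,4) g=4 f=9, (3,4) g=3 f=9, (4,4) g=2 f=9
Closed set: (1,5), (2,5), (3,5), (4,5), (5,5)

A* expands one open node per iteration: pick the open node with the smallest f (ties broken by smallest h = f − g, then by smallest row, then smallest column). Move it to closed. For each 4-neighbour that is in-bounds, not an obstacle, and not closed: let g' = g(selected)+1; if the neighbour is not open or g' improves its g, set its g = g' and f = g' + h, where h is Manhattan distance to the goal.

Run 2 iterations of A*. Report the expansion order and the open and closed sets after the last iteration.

step 1: expand (0,5) (f=9, h=4) → closed; open now [(1,4) g=5 f=9, (2,4) g=4 f=9, (3,4) g=3 f=9, (4,4) g=2 f=9]
step 2: expand (1,4) (f=9, h=4) → closed; open now [(1,3) g=6 f=9, (2,4) g=4 f=9, (3,4) g=3 f=9, (4,4) g=2 f=9]

order=[(0,5) → (1,4)]; open=[(1,3) g=6 f=9, (2,4) g=4 f=9, (3,4) g=3 f=9, (4,4) g=2 f=9]; closed=[(0,5), (1,4), (1,5), (2,5), (3,5), (4,5), (5,5)]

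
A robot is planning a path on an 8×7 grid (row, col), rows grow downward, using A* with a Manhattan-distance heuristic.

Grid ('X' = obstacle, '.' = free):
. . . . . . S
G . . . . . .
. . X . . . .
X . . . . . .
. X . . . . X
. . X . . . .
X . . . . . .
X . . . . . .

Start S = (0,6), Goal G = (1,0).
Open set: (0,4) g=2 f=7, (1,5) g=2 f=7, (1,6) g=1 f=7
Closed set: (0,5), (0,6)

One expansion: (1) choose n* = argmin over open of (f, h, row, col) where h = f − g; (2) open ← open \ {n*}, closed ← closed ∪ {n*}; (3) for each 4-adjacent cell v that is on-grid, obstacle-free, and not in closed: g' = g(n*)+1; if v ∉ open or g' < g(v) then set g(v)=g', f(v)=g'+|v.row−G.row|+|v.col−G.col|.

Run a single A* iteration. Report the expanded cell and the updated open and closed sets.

expanded=(0,4); open=[(0,3) g=3 f=7, (1,4) g=3 f=7, (1,5) g=2 f=7, (1,6) g=1 f=7]; closed=[(0,4), (0,5), (0,6)]

step 1: expand (0,4) (f=7, h=5) → closed; open now [(0,3) g=3 f=7, (1,4) g=3 f=7, (1,5) g=2 f=7, (1,6) g=1 f=7]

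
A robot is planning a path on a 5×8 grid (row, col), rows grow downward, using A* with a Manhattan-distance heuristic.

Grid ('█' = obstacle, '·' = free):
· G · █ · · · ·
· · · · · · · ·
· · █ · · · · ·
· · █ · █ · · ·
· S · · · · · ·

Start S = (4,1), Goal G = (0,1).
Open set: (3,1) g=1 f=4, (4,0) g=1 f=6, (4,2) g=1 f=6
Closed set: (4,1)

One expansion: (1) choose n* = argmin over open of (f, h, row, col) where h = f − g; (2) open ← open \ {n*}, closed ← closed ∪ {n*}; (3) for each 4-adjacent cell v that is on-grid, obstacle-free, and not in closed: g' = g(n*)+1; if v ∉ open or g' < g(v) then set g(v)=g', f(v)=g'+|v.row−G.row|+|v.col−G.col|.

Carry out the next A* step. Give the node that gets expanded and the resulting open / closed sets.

expanded=(3,1); open=[(2,1) g=2 f=4, (3,0) g=2 f=6, (4,0) g=1 f=6, (4,2) g=1 f=6]; closed=[(3,1), (4,1)]

step 1: expand (3,1) (f=4, h=3) → closed; open now [(2,1) g=2 f=4, (3,0) g=2 f=6, (4,0) g=1 f=6, (4,2) g=1 f=6]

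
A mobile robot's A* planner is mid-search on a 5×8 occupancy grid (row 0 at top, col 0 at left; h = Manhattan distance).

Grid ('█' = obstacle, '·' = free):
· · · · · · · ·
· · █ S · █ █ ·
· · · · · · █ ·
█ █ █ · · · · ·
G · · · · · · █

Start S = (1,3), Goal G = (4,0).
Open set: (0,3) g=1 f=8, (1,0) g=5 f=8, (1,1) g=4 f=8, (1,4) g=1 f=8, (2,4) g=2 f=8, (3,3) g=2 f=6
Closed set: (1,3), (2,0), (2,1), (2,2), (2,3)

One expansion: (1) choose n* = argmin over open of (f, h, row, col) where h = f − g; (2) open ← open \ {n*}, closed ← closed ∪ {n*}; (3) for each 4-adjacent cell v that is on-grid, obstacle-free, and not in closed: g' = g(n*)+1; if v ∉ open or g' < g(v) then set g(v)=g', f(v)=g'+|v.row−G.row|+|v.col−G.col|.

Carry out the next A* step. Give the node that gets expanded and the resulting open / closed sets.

step 1: expand (3,3) (f=6, h=4) → closed; open now [(0,3) g=1 f=8, (1,0) g=5 f=8, (1,1) g=4 f=8, (1,4) g=1 f=8, (2,4) g=2 f=8, (3,4) g=3 f=8, (4,3) g=3 f=6]

expanded=(3,3); open=[(0,3) g=1 f=8, (1,0) g=5 f=8, (1,1) g=4 f=8, (1,4) g=1 f=8, (2,4) g=2 f=8, (3,4) g=3 f=8, (4,3) g=3 f=6]; closed=[(1,3), (2,0), (2,1), (2,2), (2,3), (3,3)]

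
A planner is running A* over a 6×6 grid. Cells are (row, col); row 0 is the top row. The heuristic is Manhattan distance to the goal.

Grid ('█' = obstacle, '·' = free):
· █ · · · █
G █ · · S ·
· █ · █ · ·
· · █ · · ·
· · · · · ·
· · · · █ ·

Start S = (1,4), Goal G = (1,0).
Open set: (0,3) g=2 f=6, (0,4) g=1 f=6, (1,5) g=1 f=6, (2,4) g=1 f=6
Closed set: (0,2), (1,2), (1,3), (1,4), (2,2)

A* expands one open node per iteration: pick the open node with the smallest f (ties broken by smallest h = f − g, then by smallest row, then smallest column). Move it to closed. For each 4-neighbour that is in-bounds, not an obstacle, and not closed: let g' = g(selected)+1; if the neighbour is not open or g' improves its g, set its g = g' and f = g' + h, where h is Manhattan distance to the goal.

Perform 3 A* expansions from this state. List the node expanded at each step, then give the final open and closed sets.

step 1: expand (0,3) (f=6, h=4) → closed; open now [(0,4) g=1 f=6, (1,5) g=1 f=6, (2,4) g=1 f=6]
step 2: expand (0,4) (f=6, h=5) → closed; open now [(1,5) g=1 f=6, (2,4) g=1 f=6]
step 3: expand (1,5) (f=6, h=5) → closed; open now [(2,4) g=1 f=6, (2,5) g=2 f=8]

order=[(0,3) → (0,4) → (1,5)]; open=[(2,4) g=1 f=6, (2,5) g=2 f=8]; closed=[(0,2), (0,3), (0,4), (1,2), (1,3), (1,4), (1,5), (2,2)]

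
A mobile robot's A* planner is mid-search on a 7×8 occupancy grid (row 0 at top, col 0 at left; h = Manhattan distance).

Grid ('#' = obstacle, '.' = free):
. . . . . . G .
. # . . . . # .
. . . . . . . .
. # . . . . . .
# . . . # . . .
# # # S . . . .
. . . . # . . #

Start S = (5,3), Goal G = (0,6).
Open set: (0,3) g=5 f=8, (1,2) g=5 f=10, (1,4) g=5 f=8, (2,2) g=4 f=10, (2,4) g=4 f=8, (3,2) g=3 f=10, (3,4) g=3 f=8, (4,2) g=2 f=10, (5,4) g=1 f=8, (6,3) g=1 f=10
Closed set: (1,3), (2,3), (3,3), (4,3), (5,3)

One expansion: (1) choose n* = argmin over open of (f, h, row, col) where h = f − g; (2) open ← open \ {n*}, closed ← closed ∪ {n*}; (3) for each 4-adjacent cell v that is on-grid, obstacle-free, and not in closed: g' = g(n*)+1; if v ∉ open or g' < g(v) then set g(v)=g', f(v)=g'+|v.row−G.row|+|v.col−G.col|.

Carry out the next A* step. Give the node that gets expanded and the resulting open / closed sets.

step 1: expand (0,3) (f=8, h=3) → closed; open now [(0,2) g=6 f=10, (0,4) g=6 f=8, (1,2) g=5 f=10, (1,4) g=5 f=8, (2,2) g=4 f=10, (2,4) g=4 f=8, (3,2) g=3 f=10, (3,4) g=3 f=8, (4,2) g=2 f=10, (5,4) g=1 f=8, (6,3) g=1 f=10]

expanded=(0,3); open=[(0,2) g=6 f=10, (0,4) g=6 f=8, (1,2) g=5 f=10, (1,4) g=5 f=8, (2,2) g=4 f=10, (2,4) g=4 f=8, (3,2) g=3 f=10, (3,4) g=3 f=8, (4,2) g=2 f=10, (5,4) g=1 f=8, (6,3) g=1 f=10]; closed=[(0,3), (1,3), (2,3), (3,3), (4,3), (5,3)]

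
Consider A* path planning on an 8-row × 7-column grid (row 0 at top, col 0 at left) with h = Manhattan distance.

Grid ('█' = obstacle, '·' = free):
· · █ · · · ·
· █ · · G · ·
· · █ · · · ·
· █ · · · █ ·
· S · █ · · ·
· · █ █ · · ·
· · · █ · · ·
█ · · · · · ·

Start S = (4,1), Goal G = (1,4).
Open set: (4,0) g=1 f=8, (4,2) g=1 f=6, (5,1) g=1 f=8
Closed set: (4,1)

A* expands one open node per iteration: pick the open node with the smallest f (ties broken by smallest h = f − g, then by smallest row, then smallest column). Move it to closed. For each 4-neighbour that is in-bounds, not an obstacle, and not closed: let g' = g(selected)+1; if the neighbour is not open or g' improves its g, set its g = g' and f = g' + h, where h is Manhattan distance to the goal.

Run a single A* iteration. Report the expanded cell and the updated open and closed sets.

expanded=(4,2); open=[(3,2) g=2 f=6, (4,0) g=1 f=8, (5,1) g=1 f=8]; closed=[(4,1), (4,2)]

step 1: expand (4,2) (f=6, h=5) → closed; open now [(3,2) g=2 f=6, (4,0) g=1 f=8, (5,1) g=1 f=8]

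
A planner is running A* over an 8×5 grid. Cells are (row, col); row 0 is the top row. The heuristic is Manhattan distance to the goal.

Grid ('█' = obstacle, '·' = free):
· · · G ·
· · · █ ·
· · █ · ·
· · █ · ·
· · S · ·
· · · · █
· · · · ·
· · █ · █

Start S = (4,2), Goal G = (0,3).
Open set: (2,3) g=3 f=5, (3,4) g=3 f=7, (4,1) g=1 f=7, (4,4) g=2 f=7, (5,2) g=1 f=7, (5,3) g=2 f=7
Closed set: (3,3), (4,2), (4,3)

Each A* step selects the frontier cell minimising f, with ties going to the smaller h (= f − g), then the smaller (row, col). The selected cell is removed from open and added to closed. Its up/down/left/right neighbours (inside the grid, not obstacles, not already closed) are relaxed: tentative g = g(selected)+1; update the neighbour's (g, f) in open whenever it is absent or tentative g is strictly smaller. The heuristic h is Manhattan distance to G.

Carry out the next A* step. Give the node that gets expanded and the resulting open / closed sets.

step 1: expand (2,3) (f=5, h=2) → closed; open now [(2,4) g=4 f=7, (3,4) g=3 f=7, (4,1) g=1 f=7, (4,4) g=2 f=7, (5,2) g=1 f=7, (5,3) g=2 f=7]

expanded=(2,3); open=[(2,4) g=4 f=7, (3,4) g=3 f=7, (4,1) g=1 f=7, (4,4) g=2 f=7, (5,2) g=1 f=7, (5,3) g=2 f=7]; closed=[(2,3), (3,3), (4,2), (4,3)]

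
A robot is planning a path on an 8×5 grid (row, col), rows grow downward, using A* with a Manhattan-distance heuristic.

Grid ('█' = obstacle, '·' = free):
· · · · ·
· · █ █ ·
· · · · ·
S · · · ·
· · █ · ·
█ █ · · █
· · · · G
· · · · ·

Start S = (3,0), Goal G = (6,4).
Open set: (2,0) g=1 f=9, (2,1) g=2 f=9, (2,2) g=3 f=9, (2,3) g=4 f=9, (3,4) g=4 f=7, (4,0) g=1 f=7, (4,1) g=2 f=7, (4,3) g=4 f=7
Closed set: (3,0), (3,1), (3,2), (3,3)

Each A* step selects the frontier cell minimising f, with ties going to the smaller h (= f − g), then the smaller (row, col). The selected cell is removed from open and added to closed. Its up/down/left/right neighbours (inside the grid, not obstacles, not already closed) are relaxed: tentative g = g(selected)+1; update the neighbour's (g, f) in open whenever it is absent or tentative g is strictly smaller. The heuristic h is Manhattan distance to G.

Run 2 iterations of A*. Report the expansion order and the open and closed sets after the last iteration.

step 1: expand (3,4) (f=7, h=3) → closed; open now [(2,0) g=1 f=9, (2,1) g=2 f=9, (2,2) g=3 f=9, (2,3) g=4 f=9, (2,4) g=5 f=9, (4,0) g=1 f=7, (4,1) g=2 f=7, (4,3) g=4 f=7, (4,4) g=5 f=7]
step 2: expand (4,4) (f=7, h=2) → closed; open now [(2,0) g=1 f=9, (2,1) g=2 f=9, (2,2) g=3 f=9, (2,3) g=4 f=9, (2,4) g=5 f=9, (4,0) g=1 f=7, (4,1) g=2 f=7, (4,3) g=4 f=7]

order=[(3,4) → (4,4)]; open=[(2,0) g=1 f=9, (2,1) g=2 f=9, (2,2) g=3 f=9, (2,3) g=4 f=9, (2,4) g=5 f=9, (4,0) g=1 f=7, (4,1) g=2 f=7, (4,3) g=4 f=7]; closed=[(3,0), (3,1), (3,2), (3,3), (3,4), (4,4)]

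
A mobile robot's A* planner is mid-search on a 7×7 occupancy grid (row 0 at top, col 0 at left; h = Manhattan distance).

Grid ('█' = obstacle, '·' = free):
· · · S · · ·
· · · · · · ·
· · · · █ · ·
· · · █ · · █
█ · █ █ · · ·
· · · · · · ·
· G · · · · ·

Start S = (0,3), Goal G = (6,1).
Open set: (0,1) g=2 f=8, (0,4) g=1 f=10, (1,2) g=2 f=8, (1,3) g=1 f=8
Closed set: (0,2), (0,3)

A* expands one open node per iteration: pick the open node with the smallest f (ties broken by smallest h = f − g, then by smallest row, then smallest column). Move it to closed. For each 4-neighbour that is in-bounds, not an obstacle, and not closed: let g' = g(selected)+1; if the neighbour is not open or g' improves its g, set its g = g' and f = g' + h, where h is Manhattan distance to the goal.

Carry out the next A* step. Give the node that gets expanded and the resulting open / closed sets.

expanded=(0,1); open=[(0,0) g=3 f=10, (0,4) g=1 f=10, (1,1) g=3 f=8, (1,2) g=2 f=8, (1,3) g=1 f=8]; closed=[(0,1), (0,2), (0,3)]

step 1: expand (0,1) (f=8, h=6) → closed; open now [(0,0) g=3 f=10, (0,4) g=1 f=10, (1,1) g=3 f=8, (1,2) g=2 f=8, (1,3) g=1 f=8]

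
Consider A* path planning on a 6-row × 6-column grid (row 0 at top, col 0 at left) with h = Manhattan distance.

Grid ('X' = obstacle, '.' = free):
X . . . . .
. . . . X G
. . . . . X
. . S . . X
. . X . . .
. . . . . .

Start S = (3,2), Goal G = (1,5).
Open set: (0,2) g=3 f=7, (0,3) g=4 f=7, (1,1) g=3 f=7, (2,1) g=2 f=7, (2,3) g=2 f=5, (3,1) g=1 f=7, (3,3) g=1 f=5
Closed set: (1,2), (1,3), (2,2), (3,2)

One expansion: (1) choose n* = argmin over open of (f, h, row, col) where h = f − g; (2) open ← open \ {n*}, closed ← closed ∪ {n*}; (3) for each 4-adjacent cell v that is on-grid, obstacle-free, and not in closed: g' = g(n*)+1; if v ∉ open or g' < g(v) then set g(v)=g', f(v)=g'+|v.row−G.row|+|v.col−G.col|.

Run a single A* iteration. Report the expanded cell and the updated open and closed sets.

expanded=(2,3); open=[(0,2) g=3 f=7, (0,3) g=4 f=7, (1,1) g=3 f=7, (2,1) g=2 f=7, (2,4) g=3 f=5, (3,1) g=1 f=7, (3,3) g=1 f=5]; closed=[(1,2), (1,3), (2,2), (2,3), (3,2)]

step 1: expand (2,3) (f=5, h=3) → closed; open now [(0,2) g=3 f=7, (0,3) g=4 f=7, (1,1) g=3 f=7, (2,1) g=2 f=7, (2,4) g=3 f=5, (3,1) g=1 f=7, (3,3) g=1 f=5]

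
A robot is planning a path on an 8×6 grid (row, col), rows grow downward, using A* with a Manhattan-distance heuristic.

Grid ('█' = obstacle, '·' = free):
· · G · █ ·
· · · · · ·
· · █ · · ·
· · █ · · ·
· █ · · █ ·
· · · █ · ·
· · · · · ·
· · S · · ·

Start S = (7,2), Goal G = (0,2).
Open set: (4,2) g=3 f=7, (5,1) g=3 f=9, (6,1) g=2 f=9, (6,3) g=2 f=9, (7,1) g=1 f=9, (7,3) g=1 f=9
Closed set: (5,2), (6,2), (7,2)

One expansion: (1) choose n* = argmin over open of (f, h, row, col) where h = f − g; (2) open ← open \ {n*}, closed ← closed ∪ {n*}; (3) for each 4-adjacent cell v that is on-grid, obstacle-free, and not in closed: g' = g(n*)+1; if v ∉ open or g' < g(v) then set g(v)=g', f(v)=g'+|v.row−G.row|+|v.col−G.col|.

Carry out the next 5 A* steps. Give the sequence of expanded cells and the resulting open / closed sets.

order=[(4,2) → (4,3) → (3,3) → (2,3) → (1,3)]; open=[(0,3) g=8 f=9, (1,2) g=8 f=9, (1,4) g=8 f=11, (2,4) g=7 f=11, (3,4) g=6 f=11, (5,1) g=3 f=9, (6,1) g=2 f=9, (6,3) g=2 f=9, (7,1) g=1 f=9, (7,3) g=1 f=9]; closed=[(1,3), (2,3), (3,3), (4,2), (4,3), (5,2), (6,2), (7,2)]

step 1: expand (4,2) (f=7, h=4) → closed; open now [(4,3) g=4 f=9, (5,1) g=3 f=9, (6,1) g=2 f=9, (6,3) g=2 f=9, (7,1) g=1 f=9, (7,3) g=1 f=9]
step 2: expand (4,3) (f=9, h=5) → closed; open now [(3,3) g=5 f=9, (5,1) g=3 f=9, (6,1) g=2 f=9, (6,3) g=2 f=9, (7,1) g=1 f=9, (7,3) g=1 f=9]
step 3: expand (3,3) (f=9, h=4) → closed; open now [(2,3) g=6 f=9, (3,4) g=6 f=11, (5,1) g=3 f=9, (6,1) g=2 f=9, (6,3) g=2 f=9, (7,1) g=1 f=9, (7,3) g=1 f=9]
step 4: expand (2,3) (f=9, h=3) → closed; open now [(1,3) g=7 f=9, (2,4) g=7 f=11, (3,4) g=6 f=11, (5,1) g=3 f=9, (6,1) g=2 f=9, (6,3) g=2 f=9, (7,1) g=1 f=9, (7,3) g=1 f=9]
step 5: expand (1,3) (f=9, h=2) → closed; open now [(0,3) g=8 f=9, (1,2) g=8 f=9, (1,4) g=8 f=11, (2,4) g=7 f=11, (3,4) g=6 f=11, (5,1) g=3 f=9, (6,1) g=2 f=9, (6,3) g=2 f=9, (7,1) g=1 f=9, (7,3) g=1 f=9]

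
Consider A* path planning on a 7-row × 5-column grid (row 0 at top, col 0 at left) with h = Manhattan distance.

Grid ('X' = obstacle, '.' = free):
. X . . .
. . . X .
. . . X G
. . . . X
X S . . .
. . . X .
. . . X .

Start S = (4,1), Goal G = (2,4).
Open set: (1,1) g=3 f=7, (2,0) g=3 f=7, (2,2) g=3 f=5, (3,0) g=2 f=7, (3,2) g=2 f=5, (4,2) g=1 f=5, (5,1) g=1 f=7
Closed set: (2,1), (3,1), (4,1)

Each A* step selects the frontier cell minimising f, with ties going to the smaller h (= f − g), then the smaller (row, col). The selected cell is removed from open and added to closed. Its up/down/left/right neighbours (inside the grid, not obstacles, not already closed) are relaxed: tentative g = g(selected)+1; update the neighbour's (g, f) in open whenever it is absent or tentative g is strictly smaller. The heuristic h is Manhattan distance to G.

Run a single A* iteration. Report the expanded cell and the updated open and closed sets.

step 1: expand (2,2) (f=5, h=2) → closed; open now [(1,1) g=3 f=7, (1,2) g=4 f=7, (2,0) g=3 f=7, (3,0) g=2 f=7, (3,2) g=2 f=5, (4,2) g=1 f=5, (5,1) g=1 f=7]

expanded=(2,2); open=[(1,1) g=3 f=7, (1,2) g=4 f=7, (2,0) g=3 f=7, (3,0) g=2 f=7, (3,2) g=2 f=5, (4,2) g=1 f=5, (5,1) g=1 f=7]; closed=[(2,1), (2,2), (3,1), (4,1)]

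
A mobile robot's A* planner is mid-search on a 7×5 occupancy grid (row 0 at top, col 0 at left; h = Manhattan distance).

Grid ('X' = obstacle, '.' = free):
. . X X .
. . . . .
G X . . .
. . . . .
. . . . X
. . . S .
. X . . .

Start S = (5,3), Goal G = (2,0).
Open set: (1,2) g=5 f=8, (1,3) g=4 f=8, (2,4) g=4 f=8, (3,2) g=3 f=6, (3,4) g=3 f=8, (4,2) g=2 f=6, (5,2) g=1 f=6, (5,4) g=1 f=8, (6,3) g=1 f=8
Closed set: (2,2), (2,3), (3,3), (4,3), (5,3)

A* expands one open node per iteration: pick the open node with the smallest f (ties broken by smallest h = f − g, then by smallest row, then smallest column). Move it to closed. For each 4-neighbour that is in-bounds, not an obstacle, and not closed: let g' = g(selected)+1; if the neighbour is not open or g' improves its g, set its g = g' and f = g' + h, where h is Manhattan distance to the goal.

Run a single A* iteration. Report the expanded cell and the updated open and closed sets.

expanded=(3,2); open=[(1,2) g=5 f=8, (1,3) g=4 f=8, (2,4) g=4 f=8, (3,1) g=4 f=6, (3,4) g=3 f=8, (4,2) g=2 f=6, (5,2) g=1 f=6, (5,4) g=1 f=8, (6,3) g=1 f=8]; closed=[(2,2), (2,3), (3,2), (3,3), (4,3), (5,3)]

step 1: expand (3,2) (f=6, h=3) → closed; open now [(1,2) g=5 f=8, (1,3) g=4 f=8, (2,4) g=4 f=8, (3,1) g=4 f=6, (3,4) g=3 f=8, (4,2) g=2 f=6, (5,2) g=1 f=6, (5,4) g=1 f=8, (6,3) g=1 f=8]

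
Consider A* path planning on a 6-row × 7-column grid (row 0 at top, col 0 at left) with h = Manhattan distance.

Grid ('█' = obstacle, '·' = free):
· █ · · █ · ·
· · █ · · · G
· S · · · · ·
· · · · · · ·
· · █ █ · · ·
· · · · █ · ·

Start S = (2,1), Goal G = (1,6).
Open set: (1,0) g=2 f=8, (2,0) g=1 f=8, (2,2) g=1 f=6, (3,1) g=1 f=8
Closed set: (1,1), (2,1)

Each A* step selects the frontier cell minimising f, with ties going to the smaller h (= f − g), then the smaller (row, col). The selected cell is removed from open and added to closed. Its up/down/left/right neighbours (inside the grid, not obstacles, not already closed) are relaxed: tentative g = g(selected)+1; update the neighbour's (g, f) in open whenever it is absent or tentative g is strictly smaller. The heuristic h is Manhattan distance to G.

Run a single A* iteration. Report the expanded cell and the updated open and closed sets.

step 1: expand (2,2) (f=6, h=5) → closed; open now [(1,0) g=2 f=8, (2,0) g=1 f=8, (2,3) g=2 f=6, (3,1) g=1 f=8, (3,2) g=2 f=8]

expanded=(2,2); open=[(1,0) g=2 f=8, (2,0) g=1 f=8, (2,3) g=2 f=6, (3,1) g=1 f=8, (3,2) g=2 f=8]; closed=[(1,1), (2,1), (2,2)]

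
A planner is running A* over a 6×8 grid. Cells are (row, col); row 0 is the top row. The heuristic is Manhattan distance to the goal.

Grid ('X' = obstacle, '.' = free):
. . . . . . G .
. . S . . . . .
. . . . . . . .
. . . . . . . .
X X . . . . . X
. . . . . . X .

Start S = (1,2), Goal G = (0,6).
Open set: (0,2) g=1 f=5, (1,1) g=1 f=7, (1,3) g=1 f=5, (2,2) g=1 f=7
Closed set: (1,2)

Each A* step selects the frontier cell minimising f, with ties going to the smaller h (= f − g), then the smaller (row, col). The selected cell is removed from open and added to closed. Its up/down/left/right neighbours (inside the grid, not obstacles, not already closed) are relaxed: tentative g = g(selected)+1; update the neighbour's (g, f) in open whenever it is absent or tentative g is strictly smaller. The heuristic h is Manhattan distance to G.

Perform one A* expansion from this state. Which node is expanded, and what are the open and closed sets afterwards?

expanded=(0,2); open=[(0,1) g=2 f=7, (0,3) g=2 f=5, (1,1) g=1 f=7, (1,3) g=1 f=5, (2,2) g=1 f=7]; closed=[(0,2), (1,2)]

step 1: expand (0,2) (f=5, h=4) → closed; open now [(0,1) g=2 f=7, (0,3) g=2 f=5, (1,1) g=1 f=7, (1,3) g=1 f=5, (2,2) g=1 f=7]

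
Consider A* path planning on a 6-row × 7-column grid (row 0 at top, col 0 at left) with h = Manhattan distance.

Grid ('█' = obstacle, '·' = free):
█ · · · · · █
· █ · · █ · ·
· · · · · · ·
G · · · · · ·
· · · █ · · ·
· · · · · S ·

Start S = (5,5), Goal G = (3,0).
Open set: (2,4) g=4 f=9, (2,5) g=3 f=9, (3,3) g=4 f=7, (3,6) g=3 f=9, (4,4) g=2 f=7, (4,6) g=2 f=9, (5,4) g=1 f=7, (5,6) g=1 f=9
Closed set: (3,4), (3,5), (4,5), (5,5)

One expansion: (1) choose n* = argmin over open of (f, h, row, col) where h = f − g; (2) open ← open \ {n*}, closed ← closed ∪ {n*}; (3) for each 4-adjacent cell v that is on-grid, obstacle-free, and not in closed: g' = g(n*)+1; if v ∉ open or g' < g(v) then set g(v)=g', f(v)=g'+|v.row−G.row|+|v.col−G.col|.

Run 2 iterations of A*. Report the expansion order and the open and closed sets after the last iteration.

order=[(3,3) → (3,2)]; open=[(2,2) g=6 f=9, (2,3) g=5 f=9, (2,4) g=4 f=9, (2,5) g=3 f=9, (3,1) g=6 f=7, (3,6) g=3 f=9, (4,2) g=6 f=9, (4,4) g=2 f=7, (4,6) g=2 f=9, (5,4) g=1 f=7, (5,6) g=1 f=9]; closed=[(3,2), (3,3), (3,4), (3,5), (4,5), (5,5)]

step 1: expand (3,3) (f=7, h=3) → closed; open now [(2,3) g=5 f=9, (2,4) g=4 f=9, (2,5) g=3 f=9, (3,2) g=5 f=7, (3,6) g=3 f=9, (4,4) g=2 f=7, (4,6) g=2 f=9, (5,4) g=1 f=7, (5,6) g=1 f=9]
step 2: expand (3,2) (f=7, h=2) → closed; open now [(2,2) g=6 f=9, (2,3) g=5 f=9, (2,4) g=4 f=9, (2,5) g=3 f=9, (3,1) g=6 f=7, (3,6) g=3 f=9, (4,2) g=6 f=9, (4,4) g=2 f=7, (4,6) g=2 f=9, (5,4) g=1 f=7, (5,6) g=1 f=9]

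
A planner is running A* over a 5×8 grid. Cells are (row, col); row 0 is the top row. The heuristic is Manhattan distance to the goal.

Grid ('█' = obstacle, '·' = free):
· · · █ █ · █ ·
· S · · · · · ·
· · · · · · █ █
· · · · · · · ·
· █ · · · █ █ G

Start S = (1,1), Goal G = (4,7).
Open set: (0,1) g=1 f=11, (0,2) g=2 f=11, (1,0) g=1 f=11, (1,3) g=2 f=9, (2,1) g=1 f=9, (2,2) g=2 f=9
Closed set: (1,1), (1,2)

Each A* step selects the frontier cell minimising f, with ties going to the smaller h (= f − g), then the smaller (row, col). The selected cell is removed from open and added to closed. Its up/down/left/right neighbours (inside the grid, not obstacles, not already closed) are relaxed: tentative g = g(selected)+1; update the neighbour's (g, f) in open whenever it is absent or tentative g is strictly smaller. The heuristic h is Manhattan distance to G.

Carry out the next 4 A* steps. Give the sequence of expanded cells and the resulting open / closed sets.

order=[(1,3) → (1,4) → (1,5) → (1,6)]; open=[(0,1) g=1 f=11, (0,2) g=2 f=11, (0,5) g=5 f=11, (1,0) g=1 f=11, (1,7) g=6 f=9, (2,1) g=1 f=9, (2,2) g=2 f=9, (2,3) g=3 f=9, (2,4) g=4 f=9, (2,5) g=5 f=9]; closed=[(1,1), (1,2), (1,3), (1,4), (1,5), (1,6)]

step 1: expand (1,3) (f=9, h=7) → closed; open now [(0,1) g=1 f=11, (0,2) g=2 f=11, (1,0) g=1 f=11, (1,4) g=3 f=9, (2,1) g=1 f=9, (2,2) g=2 f=9, (2,3) g=3 f=9]
step 2: expand (1,4) (f=9, h=6) → closed; open now [(0,1) g=1 f=11, (0,2) g=2 f=11, (1,0) g=1 f=11, (1,5) g=4 f=9, (2,1) g=1 f=9, (2,2) g=2 f=9, (2,3) g=3 f=9, (2,4) g=4 f=9]
step 3: expand (1,5) (f=9, h=5) → closed; open now [(0,1) g=1 f=11, (0,2) g=2 f=11, (0,5) g=5 f=11, (1,0) g=1 f=11, (1,6) g=5 f=9, (2,1) g=1 f=9, (2,2) g=2 f=9, (2,3) g=3 f=9, (2,4) g=4 f=9, (2,5) g=5 f=9]
step 4: expand (1,6) (f=9, h=4) → closed; open now [(0,1) g=1 f=11, (0,2) g=2 f=11, (0,5) g=5 f=11, (1,0) g=1 f=11, (1,7) g=6 f=9, (2,1) g=1 f=9, (2,2) g=2 f=9, (2,3) g=3 f=9, (2,4) g=4 f=9, (2,5) g=5 f=9]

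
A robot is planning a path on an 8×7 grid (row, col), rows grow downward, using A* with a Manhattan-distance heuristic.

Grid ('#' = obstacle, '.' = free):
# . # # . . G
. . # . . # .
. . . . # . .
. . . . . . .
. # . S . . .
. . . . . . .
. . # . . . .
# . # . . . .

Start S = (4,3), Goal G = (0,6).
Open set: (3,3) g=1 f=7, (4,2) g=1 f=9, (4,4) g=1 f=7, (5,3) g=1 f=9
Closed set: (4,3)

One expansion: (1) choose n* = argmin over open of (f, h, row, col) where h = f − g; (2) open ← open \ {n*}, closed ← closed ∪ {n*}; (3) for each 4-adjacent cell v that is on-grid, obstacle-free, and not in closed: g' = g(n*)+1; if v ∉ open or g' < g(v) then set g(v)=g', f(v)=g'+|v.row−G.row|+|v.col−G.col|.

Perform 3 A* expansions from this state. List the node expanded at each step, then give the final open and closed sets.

step 1: expand (3,3) (f=7, h=6) → closed; open now [(2,3) g=2 f=7, (3,2) g=2 f=9, (3,4) g=2 f=7, (4,2) g=1 f=9, (4,4) g=1 f=7, (5,3) g=1 f=9]
step 2: expand (2,3) (f=7, h=5) → closed; open now [(1,3) g=3 f=7, (2,2) g=3 f=9, (3,2) g=2 f=9, (3,4) g=2 f=7, (4,2) g=1 f=9, (4,4) g=1 f=7, (5,3) g=1 f=9]
step 3: expand (1,3) (f=7, h=4) → closed; open now [(1,4) g=4 f=7, (2,2) g=3 f=9, (3,2) g=2 f=9, (3,4) g=2 f=7, (4,2) g=1 f=9, (4,4) g=1 f=7, (5,3) g=1 f=9]

order=[(3,3) → (2,3) → (1,3)]; open=[(1,4) g=4 f=7, (2,2) g=3 f=9, (3,2) g=2 f=9, (3,4) g=2 f=7, (4,2) g=1 f=9, (4,4) g=1 f=7, (5,3) g=1 f=9]; closed=[(1,3), (2,3), (3,3), (4,3)]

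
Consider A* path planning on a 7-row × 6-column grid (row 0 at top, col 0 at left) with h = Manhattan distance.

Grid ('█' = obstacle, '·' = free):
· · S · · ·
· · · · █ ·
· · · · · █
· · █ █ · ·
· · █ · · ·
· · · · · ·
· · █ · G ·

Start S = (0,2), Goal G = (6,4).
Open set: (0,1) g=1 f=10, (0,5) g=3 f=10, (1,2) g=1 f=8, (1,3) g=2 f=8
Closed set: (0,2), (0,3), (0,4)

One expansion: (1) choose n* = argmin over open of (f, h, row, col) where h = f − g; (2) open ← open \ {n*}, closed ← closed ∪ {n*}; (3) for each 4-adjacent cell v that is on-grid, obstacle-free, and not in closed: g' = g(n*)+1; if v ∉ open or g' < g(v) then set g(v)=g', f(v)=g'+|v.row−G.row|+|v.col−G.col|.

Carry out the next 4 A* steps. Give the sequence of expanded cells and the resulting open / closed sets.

order=[(1,3) → (2,3) → (2,4) → (3,4)]; open=[(0,1) g=1 f=10, (0,5) g=3 f=10, (1,2) g=1 f=8, (2,2) g=4 f=10, (3,5) g=6 f=10, (4,4) g=6 f=8]; closed=[(0,2), (0,3), (0,4), (1,3), (2,3), (2,4), (3,4)]

step 1: expand (1,3) (f=8, h=6) → closed; open now [(0,1) g=1 f=10, (0,5) g=3 f=10, (1,2) g=1 f=8, (2,3) g=3 f=8]
step 2: expand (2,3) (f=8, h=5) → closed; open now [(0,1) g=1 f=10, (0,5) g=3 f=10, (1,2) g=1 f=8, (2,2) g=4 f=10, (2,4) g=4 f=8]
step 3: expand (2,4) (f=8, h=4) → closed; open now [(0,1) g=1 f=10, (0,5) g=3 f=10, (1,2) g=1 f=8, (2,2) g=4 f=10, (3,4) g=5 f=8]
step 4: expand (3,4) (f=8, h=3) → closed; open now [(0,1) g=1 f=10, (0,5) g=3 f=10, (1,2) g=1 f=8, (2,2) g=4 f=10, (3,5) g=6 f=10, (4,4) g=6 f=8]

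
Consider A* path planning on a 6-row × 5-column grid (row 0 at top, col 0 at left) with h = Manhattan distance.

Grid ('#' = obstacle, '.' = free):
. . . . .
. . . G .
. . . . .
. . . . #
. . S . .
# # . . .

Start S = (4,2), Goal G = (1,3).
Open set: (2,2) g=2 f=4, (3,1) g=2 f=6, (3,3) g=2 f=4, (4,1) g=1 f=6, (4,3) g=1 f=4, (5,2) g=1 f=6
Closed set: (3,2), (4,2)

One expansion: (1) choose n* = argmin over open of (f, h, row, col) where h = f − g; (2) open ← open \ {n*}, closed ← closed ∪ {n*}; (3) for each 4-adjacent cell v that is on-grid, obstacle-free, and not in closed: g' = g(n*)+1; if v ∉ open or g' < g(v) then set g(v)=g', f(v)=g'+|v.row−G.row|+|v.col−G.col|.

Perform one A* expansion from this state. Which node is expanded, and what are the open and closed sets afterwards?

step 1: expand (2,2) (f=4, h=2) → closed; open now [(1,2) g=3 f=4, (2,1) g=3 f=6, (2,3) g=3 f=4, (3,1) g=2 f=6, (3,3) g=2 f=4, (4,1) g=1 f=6, (4,3) g=1 f=4, (5,2) g=1 f=6]

expanded=(2,2); open=[(1,2) g=3 f=4, (2,1) g=3 f=6, (2,3) g=3 f=4, (3,1) g=2 f=6, (3,3) g=2 f=4, (4,1) g=1 f=6, (4,3) g=1 f=4, (5,2) g=1 f=6]; closed=[(2,2), (3,2), (4,2)]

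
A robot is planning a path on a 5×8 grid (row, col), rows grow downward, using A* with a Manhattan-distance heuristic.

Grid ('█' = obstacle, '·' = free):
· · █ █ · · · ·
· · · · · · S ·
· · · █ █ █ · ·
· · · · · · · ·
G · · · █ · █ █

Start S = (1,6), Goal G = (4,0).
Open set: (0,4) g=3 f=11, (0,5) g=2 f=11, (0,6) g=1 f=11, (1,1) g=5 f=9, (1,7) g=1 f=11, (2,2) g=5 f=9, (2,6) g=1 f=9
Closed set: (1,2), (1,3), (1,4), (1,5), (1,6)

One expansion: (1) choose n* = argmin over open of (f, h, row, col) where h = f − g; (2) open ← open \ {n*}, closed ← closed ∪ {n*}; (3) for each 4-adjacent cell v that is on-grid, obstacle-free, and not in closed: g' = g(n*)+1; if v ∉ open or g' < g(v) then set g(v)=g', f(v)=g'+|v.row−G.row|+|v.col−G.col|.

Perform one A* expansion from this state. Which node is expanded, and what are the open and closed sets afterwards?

step 1: expand (1,1) (f=9, h=4) → closed; open now [(0,1) g=6 f=11, (0,4) g=3 f=11, (0,5) g=2 f=11, (0,6) g=1 f=11, (1,0) g=6 f=9, (1,7) g=1 f=11, (2,1) g=6 f=9, (2,2) g=5 f=9, (2,6) g=1 f=9]

expanded=(1,1); open=[(0,1) g=6 f=11, (0,4) g=3 f=11, (0,5) g=2 f=11, (0,6) g=1 f=11, (1,0) g=6 f=9, (1,7) g=1 f=11, (2,1) g=6 f=9, (2,2) g=5 f=9, (2,6) g=1 f=9]; closed=[(1,1), (1,2), (1,3), (1,4), (1,5), (1,6)]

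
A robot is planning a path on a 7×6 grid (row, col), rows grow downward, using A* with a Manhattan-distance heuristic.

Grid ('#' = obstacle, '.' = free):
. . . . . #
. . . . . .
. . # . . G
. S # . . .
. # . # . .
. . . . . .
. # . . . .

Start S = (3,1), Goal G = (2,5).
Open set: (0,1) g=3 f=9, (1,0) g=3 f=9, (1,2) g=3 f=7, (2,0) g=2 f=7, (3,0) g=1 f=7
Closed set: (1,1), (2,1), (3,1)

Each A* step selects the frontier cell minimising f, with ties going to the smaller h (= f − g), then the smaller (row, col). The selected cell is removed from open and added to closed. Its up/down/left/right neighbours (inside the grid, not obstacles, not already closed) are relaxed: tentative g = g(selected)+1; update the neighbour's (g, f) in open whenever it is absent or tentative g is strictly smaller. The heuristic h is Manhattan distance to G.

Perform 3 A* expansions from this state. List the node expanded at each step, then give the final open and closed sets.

step 1: expand (1,2) (f=7, h=4) → closed; open now [(0,1) g=3 f=9, (0,2) g=4 f=9, (1,0) g=3 f=9, (1,3) g=4 f=7, (2,0) g=2 f=7, (3,0) g=1 f=7]
step 2: expand (1,3) (f=7, h=3) → closed; open now [(0,1) g=3 f=9, (0,2) g=4 f=9, (0,3) g=5 f=9, (1,0) g=3 f=9, (1,4) g=5 f=7, (2,0) g=2 f=7, (2,3) g=5 f=7, (3,0) g=1 f=7]
step 3: expand (1,4) (f=7, h=2) → closed; open now [(0,1) g=3 f=9, (0,2) g=4 f=9, (0,3) g=5 f=9, (0,4) g=6 f=9, (1,0) g=3 f=9, (1,5) g=6 f=7, (2,0) g=2 f=7, (2,3) g=5 f=7, (2,4) g=6 f=7, (3,0) g=1 f=7]

order=[(1,2) → (1,3) → (1,4)]; open=[(0,1) g=3 f=9, (0,2) g=4 f=9, (0,3) g=5 f=9, (0,4) g=6 f=9, (1,0) g=3 f=9, (1,5) g=6 f=7, (2,0) g=2 f=7, (2,3) g=5 f=7, (2,4) g=6 f=7, (3,0) g=1 f=7]; closed=[(1,1), (1,2), (1,3), (1,4), (2,1), (3,1)]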